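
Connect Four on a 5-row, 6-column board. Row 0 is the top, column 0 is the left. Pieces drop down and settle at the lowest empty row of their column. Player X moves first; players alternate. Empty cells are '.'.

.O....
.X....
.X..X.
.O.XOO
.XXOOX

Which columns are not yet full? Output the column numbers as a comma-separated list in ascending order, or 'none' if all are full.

Answer: 0,2,3,4,5

Derivation:
col 0: top cell = '.' → open
col 1: top cell = 'O' → FULL
col 2: top cell = '.' → open
col 3: top cell = '.' → open
col 4: top cell = '.' → open
col 5: top cell = '.' → open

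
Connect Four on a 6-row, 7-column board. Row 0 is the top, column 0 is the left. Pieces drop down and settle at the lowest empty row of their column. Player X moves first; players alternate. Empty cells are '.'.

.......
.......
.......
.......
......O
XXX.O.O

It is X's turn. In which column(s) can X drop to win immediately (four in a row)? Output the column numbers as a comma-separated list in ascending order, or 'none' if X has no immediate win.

col 0: drop X → no win
col 1: drop X → no win
col 2: drop X → no win
col 3: drop X → WIN!
col 4: drop X → no win
col 5: drop X → no win
col 6: drop X → no win

Answer: 3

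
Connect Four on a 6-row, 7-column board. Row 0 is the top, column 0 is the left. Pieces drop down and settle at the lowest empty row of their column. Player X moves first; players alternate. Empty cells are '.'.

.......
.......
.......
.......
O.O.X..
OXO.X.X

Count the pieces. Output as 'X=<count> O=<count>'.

X=4 O=4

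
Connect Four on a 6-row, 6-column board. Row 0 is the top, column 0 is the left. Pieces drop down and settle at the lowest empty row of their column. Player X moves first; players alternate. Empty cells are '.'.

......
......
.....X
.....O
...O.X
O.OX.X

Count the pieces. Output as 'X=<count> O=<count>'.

X=4 O=4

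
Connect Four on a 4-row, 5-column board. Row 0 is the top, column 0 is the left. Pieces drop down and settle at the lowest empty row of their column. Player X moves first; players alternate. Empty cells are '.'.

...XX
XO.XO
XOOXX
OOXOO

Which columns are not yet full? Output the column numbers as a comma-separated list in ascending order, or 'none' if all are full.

Answer: 0,1,2

Derivation:
col 0: top cell = '.' → open
col 1: top cell = '.' → open
col 2: top cell = '.' → open
col 3: top cell = 'X' → FULL
col 4: top cell = 'X' → FULL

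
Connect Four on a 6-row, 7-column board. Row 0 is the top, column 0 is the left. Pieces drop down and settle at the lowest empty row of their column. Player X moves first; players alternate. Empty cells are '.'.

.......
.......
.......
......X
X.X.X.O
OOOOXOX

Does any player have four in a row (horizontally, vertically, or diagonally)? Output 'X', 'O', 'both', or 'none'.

O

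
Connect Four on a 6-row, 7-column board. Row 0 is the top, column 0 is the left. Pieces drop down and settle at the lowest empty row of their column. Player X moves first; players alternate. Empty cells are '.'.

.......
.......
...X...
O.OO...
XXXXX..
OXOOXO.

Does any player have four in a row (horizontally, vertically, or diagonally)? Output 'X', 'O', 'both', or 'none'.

X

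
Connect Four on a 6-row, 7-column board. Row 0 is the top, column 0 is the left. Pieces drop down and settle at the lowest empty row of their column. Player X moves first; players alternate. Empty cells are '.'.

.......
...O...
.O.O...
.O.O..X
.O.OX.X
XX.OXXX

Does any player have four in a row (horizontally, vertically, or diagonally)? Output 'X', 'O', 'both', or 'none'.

O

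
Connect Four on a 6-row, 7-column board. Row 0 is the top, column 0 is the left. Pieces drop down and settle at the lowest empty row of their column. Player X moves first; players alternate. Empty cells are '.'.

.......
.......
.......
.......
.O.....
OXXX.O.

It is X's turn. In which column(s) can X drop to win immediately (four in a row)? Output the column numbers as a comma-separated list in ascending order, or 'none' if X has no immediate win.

Answer: 4

Derivation:
col 0: drop X → no win
col 1: drop X → no win
col 2: drop X → no win
col 3: drop X → no win
col 4: drop X → WIN!
col 5: drop X → no win
col 6: drop X → no win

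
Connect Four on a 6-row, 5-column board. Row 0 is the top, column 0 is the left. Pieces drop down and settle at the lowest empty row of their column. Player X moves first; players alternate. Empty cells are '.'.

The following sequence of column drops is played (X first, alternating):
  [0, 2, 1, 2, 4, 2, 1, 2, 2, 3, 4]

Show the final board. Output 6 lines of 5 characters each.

Answer: .....
..X..
..O..
..O..
.XO.X
XXOOX

Derivation:
Move 1: X drops in col 0, lands at row 5
Move 2: O drops in col 2, lands at row 5
Move 3: X drops in col 1, lands at row 5
Move 4: O drops in col 2, lands at row 4
Move 5: X drops in col 4, lands at row 5
Move 6: O drops in col 2, lands at row 3
Move 7: X drops in col 1, lands at row 4
Move 8: O drops in col 2, lands at row 2
Move 9: X drops in col 2, lands at row 1
Move 10: O drops in col 3, lands at row 5
Move 11: X drops in col 4, lands at row 4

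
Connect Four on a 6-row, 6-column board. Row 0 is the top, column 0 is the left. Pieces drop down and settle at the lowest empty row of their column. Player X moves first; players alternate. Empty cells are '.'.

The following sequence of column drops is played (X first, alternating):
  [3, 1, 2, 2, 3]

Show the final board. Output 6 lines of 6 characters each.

Answer: ......
......
......
......
..OX..
.OXX..

Derivation:
Move 1: X drops in col 3, lands at row 5
Move 2: O drops in col 1, lands at row 5
Move 3: X drops in col 2, lands at row 5
Move 4: O drops in col 2, lands at row 4
Move 5: X drops in col 3, lands at row 4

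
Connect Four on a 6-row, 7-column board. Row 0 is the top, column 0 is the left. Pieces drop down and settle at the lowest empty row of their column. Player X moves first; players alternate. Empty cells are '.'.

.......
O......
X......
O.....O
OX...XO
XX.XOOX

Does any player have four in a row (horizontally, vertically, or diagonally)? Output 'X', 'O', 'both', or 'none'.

none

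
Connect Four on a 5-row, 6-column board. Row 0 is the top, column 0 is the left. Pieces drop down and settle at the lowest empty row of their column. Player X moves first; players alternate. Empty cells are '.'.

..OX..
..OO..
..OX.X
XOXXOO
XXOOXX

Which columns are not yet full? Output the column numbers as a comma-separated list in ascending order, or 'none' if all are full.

Answer: 0,1,4,5

Derivation:
col 0: top cell = '.' → open
col 1: top cell = '.' → open
col 2: top cell = 'O' → FULL
col 3: top cell = 'X' → FULL
col 4: top cell = '.' → open
col 5: top cell = '.' → open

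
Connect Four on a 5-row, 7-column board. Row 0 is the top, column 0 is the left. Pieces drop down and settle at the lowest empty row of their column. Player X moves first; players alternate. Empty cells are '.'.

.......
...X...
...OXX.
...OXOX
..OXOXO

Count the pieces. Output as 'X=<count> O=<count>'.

X=7 O=6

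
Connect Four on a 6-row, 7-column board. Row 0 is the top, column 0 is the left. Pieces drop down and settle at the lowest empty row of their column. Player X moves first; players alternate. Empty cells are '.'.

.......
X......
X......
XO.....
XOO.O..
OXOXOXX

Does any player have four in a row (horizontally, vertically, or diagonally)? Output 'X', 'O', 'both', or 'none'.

X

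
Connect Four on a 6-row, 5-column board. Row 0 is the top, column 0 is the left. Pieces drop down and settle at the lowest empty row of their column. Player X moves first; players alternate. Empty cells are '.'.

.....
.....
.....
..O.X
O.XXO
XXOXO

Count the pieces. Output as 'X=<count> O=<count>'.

X=6 O=5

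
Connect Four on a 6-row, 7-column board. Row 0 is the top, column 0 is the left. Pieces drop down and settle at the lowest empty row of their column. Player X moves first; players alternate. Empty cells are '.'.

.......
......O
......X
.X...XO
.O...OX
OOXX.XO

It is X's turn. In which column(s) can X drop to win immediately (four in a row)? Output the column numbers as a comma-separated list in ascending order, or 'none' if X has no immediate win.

col 0: drop X → no win
col 1: drop X → no win
col 2: drop X → no win
col 3: drop X → no win
col 4: drop X → WIN!
col 5: drop X → no win
col 6: drop X → no win

Answer: 4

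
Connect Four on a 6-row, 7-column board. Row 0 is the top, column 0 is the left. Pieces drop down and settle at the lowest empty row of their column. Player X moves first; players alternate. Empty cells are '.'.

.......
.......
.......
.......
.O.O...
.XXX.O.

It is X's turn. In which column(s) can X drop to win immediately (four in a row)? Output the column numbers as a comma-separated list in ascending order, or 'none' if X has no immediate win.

col 0: drop X → WIN!
col 1: drop X → no win
col 2: drop X → no win
col 3: drop X → no win
col 4: drop X → WIN!
col 5: drop X → no win
col 6: drop X → no win

Answer: 0,4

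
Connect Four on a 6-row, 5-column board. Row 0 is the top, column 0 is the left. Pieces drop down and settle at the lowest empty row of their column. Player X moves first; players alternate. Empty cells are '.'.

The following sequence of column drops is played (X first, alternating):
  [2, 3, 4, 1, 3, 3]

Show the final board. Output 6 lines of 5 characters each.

Answer: .....
.....
.....
...O.
...X.
.OXOX

Derivation:
Move 1: X drops in col 2, lands at row 5
Move 2: O drops in col 3, lands at row 5
Move 3: X drops in col 4, lands at row 5
Move 4: O drops in col 1, lands at row 5
Move 5: X drops in col 3, lands at row 4
Move 6: O drops in col 3, lands at row 3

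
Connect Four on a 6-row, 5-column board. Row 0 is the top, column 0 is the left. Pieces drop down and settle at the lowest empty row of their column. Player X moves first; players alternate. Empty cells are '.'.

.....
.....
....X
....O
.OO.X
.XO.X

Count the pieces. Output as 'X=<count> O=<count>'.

X=4 O=4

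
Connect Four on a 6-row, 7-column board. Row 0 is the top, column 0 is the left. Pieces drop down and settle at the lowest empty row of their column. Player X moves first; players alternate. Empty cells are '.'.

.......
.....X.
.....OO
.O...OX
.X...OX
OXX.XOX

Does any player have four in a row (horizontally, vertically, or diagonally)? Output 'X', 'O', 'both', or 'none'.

O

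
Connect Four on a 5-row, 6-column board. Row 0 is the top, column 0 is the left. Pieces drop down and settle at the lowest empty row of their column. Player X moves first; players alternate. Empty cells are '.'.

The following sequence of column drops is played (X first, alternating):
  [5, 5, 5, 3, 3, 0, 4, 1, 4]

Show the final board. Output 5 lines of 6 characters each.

Answer: ......
......
.....X
...XXO
OO.OXX

Derivation:
Move 1: X drops in col 5, lands at row 4
Move 2: O drops in col 5, lands at row 3
Move 3: X drops in col 5, lands at row 2
Move 4: O drops in col 3, lands at row 4
Move 5: X drops in col 3, lands at row 3
Move 6: O drops in col 0, lands at row 4
Move 7: X drops in col 4, lands at row 4
Move 8: O drops in col 1, lands at row 4
Move 9: X drops in col 4, lands at row 3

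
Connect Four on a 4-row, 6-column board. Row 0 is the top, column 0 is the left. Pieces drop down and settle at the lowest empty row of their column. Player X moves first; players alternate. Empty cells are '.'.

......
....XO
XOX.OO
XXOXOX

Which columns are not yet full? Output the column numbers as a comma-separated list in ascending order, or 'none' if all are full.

col 0: top cell = '.' → open
col 1: top cell = '.' → open
col 2: top cell = '.' → open
col 3: top cell = '.' → open
col 4: top cell = '.' → open
col 5: top cell = '.' → open

Answer: 0,1,2,3,4,5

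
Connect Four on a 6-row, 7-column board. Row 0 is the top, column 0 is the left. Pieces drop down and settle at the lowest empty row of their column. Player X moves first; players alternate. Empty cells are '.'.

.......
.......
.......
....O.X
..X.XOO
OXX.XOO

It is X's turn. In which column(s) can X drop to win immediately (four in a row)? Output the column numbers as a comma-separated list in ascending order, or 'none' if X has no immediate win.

col 0: drop X → no win
col 1: drop X → no win
col 2: drop X → no win
col 3: drop X → WIN!
col 4: drop X → no win
col 5: drop X → no win
col 6: drop X → no win

Answer: 3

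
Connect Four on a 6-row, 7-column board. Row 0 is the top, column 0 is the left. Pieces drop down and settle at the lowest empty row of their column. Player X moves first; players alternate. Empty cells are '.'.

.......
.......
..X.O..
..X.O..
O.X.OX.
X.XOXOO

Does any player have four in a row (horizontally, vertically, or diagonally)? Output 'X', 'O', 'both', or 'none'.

X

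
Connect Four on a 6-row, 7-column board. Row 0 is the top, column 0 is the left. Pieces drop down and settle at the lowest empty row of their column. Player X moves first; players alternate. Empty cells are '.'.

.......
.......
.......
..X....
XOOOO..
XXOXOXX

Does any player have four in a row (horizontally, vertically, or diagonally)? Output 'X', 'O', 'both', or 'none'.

O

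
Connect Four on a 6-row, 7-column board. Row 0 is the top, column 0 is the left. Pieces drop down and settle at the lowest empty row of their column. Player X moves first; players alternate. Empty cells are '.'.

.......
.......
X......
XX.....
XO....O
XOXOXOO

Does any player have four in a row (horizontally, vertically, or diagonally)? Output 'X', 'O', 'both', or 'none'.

X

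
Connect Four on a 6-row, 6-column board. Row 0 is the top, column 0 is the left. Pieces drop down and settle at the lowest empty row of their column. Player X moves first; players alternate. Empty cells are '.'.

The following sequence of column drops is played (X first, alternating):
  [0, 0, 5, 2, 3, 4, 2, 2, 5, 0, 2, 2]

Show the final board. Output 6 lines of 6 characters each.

Move 1: X drops in col 0, lands at row 5
Move 2: O drops in col 0, lands at row 4
Move 3: X drops in col 5, lands at row 5
Move 4: O drops in col 2, lands at row 5
Move 5: X drops in col 3, lands at row 5
Move 6: O drops in col 4, lands at row 5
Move 7: X drops in col 2, lands at row 4
Move 8: O drops in col 2, lands at row 3
Move 9: X drops in col 5, lands at row 4
Move 10: O drops in col 0, lands at row 3
Move 11: X drops in col 2, lands at row 2
Move 12: O drops in col 2, lands at row 1

Answer: ......
..O...
..X...
O.O...
O.X..X
X.OXOX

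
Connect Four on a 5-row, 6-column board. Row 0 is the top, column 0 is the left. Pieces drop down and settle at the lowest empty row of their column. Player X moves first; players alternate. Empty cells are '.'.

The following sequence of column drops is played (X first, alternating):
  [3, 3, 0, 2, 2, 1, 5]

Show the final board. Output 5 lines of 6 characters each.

Answer: ......
......
......
..XO..
XOOX.X

Derivation:
Move 1: X drops in col 3, lands at row 4
Move 2: O drops in col 3, lands at row 3
Move 3: X drops in col 0, lands at row 4
Move 4: O drops in col 2, lands at row 4
Move 5: X drops in col 2, lands at row 3
Move 6: O drops in col 1, lands at row 4
Move 7: X drops in col 5, lands at row 4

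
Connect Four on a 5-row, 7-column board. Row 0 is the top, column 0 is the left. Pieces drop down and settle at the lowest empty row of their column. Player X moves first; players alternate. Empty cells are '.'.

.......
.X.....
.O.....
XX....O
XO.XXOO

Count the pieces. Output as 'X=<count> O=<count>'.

X=6 O=5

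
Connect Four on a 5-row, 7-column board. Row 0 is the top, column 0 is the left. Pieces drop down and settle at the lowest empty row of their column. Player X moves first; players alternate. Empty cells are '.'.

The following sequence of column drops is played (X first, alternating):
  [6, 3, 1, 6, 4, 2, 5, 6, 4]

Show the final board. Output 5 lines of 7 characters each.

Answer: .......
.......
......O
....X.O
.XOOXXX

Derivation:
Move 1: X drops in col 6, lands at row 4
Move 2: O drops in col 3, lands at row 4
Move 3: X drops in col 1, lands at row 4
Move 4: O drops in col 6, lands at row 3
Move 5: X drops in col 4, lands at row 4
Move 6: O drops in col 2, lands at row 4
Move 7: X drops in col 5, lands at row 4
Move 8: O drops in col 6, lands at row 2
Move 9: X drops in col 4, lands at row 3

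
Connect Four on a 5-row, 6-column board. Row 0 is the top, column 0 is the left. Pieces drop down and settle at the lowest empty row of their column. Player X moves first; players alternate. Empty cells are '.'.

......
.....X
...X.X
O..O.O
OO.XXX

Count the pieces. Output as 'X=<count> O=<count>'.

X=6 O=5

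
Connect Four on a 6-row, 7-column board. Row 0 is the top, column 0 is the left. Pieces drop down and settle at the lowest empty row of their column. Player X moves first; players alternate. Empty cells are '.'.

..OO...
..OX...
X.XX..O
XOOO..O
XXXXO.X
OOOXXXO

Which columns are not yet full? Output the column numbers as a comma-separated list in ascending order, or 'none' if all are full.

Answer: 0,1,4,5,6

Derivation:
col 0: top cell = '.' → open
col 1: top cell = '.' → open
col 2: top cell = 'O' → FULL
col 3: top cell = 'O' → FULL
col 4: top cell = '.' → open
col 5: top cell = '.' → open
col 6: top cell = '.' → open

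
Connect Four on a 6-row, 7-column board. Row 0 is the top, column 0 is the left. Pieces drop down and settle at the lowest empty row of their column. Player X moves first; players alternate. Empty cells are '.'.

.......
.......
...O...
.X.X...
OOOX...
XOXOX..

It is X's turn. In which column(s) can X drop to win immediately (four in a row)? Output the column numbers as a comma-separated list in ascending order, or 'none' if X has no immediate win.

col 0: drop X → no win
col 1: drop X → no win
col 2: drop X → no win
col 3: drop X → no win
col 4: drop X → no win
col 5: drop X → no win
col 6: drop X → no win

Answer: none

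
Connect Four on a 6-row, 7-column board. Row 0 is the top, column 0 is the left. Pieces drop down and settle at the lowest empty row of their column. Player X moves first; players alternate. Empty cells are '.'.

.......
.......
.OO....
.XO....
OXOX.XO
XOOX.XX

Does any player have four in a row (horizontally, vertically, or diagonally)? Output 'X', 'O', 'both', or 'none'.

O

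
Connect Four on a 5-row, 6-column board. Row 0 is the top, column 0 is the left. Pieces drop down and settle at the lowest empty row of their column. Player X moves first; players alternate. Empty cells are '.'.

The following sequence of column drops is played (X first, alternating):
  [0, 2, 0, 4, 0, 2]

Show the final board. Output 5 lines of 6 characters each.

Answer: ......
......
X.....
X.O...
X.O.O.

Derivation:
Move 1: X drops in col 0, lands at row 4
Move 2: O drops in col 2, lands at row 4
Move 3: X drops in col 0, lands at row 3
Move 4: O drops in col 4, lands at row 4
Move 5: X drops in col 0, lands at row 2
Move 6: O drops in col 2, lands at row 3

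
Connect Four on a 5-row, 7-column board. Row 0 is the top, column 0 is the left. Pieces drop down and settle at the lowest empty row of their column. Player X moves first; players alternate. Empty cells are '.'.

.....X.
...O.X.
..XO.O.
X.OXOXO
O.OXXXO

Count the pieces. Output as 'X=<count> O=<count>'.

X=9 O=9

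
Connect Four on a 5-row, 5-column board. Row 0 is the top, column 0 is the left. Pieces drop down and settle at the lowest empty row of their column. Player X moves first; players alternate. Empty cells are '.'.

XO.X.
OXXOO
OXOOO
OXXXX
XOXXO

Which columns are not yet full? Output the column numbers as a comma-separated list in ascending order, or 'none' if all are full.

col 0: top cell = 'X' → FULL
col 1: top cell = 'O' → FULL
col 2: top cell = '.' → open
col 3: top cell = 'X' → FULL
col 4: top cell = '.' → open

Answer: 2,4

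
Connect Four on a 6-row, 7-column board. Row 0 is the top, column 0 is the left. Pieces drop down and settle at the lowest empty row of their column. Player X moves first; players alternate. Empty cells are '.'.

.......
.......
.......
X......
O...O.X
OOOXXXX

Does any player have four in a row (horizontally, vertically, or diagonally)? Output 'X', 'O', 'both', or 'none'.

X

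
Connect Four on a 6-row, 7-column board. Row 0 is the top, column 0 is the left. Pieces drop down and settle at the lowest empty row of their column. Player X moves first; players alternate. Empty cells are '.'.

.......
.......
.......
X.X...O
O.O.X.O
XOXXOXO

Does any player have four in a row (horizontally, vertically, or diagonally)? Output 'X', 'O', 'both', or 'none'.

none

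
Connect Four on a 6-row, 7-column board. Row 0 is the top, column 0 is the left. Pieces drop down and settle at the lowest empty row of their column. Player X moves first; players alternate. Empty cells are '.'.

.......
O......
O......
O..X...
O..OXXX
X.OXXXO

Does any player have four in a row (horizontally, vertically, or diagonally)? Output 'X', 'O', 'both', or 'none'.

O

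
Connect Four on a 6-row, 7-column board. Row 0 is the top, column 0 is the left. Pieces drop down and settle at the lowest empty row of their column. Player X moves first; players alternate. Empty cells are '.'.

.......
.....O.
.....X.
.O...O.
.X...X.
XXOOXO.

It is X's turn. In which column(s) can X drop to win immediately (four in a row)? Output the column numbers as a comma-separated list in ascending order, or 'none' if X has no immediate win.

Answer: none

Derivation:
col 0: drop X → no win
col 1: drop X → no win
col 2: drop X → no win
col 3: drop X → no win
col 4: drop X → no win
col 5: drop X → no win
col 6: drop X → no win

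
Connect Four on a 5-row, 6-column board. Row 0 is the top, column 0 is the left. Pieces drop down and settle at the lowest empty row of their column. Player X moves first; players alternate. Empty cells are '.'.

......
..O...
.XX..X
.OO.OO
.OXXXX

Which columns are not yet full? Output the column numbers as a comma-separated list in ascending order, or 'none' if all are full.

Answer: 0,1,2,3,4,5

Derivation:
col 0: top cell = '.' → open
col 1: top cell = '.' → open
col 2: top cell = '.' → open
col 3: top cell = '.' → open
col 4: top cell = '.' → open
col 5: top cell = '.' → open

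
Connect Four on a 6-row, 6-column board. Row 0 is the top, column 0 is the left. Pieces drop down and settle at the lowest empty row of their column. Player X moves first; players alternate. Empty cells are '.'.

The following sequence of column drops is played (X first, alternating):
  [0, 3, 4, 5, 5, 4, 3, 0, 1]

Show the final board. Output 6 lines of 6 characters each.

Move 1: X drops in col 0, lands at row 5
Move 2: O drops in col 3, lands at row 5
Move 3: X drops in col 4, lands at row 5
Move 4: O drops in col 5, lands at row 5
Move 5: X drops in col 5, lands at row 4
Move 6: O drops in col 4, lands at row 4
Move 7: X drops in col 3, lands at row 4
Move 8: O drops in col 0, lands at row 4
Move 9: X drops in col 1, lands at row 5

Answer: ......
......
......
......
O..XOX
XX.OXO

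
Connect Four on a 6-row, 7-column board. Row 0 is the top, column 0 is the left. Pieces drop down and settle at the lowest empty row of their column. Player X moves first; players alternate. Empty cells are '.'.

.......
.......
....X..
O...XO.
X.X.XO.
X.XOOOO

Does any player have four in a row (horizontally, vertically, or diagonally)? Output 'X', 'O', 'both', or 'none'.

O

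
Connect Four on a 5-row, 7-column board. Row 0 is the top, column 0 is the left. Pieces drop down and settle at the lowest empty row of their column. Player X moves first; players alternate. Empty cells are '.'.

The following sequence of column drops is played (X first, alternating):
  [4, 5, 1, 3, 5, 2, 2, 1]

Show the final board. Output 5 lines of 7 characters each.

Answer: .......
.......
.......
.OX..X.
.XOOXO.

Derivation:
Move 1: X drops in col 4, lands at row 4
Move 2: O drops in col 5, lands at row 4
Move 3: X drops in col 1, lands at row 4
Move 4: O drops in col 3, lands at row 4
Move 5: X drops in col 5, lands at row 3
Move 6: O drops in col 2, lands at row 4
Move 7: X drops in col 2, lands at row 3
Move 8: O drops in col 1, lands at row 3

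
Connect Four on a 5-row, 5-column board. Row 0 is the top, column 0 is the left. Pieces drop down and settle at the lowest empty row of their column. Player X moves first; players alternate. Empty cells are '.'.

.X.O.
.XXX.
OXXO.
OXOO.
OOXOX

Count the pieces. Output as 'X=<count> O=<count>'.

X=9 O=9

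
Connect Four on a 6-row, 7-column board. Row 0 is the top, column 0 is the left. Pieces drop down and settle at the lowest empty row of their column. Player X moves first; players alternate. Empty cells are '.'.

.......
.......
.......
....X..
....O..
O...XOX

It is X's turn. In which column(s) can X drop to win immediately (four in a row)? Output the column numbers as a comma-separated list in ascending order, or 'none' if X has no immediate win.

Answer: none

Derivation:
col 0: drop X → no win
col 1: drop X → no win
col 2: drop X → no win
col 3: drop X → no win
col 4: drop X → no win
col 5: drop X → no win
col 6: drop X → no win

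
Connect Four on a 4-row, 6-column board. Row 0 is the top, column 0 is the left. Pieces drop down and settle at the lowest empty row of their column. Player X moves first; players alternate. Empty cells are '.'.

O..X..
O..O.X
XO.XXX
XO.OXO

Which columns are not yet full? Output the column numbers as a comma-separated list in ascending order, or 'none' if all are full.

col 0: top cell = 'O' → FULL
col 1: top cell = '.' → open
col 2: top cell = '.' → open
col 3: top cell = 'X' → FULL
col 4: top cell = '.' → open
col 5: top cell = '.' → open

Answer: 1,2,4,5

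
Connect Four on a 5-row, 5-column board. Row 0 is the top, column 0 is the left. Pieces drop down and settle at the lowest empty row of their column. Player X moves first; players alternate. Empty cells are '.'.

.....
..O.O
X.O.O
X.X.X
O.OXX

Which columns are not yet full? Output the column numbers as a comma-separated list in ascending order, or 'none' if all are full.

Answer: 0,1,2,3,4

Derivation:
col 0: top cell = '.' → open
col 1: top cell = '.' → open
col 2: top cell = '.' → open
col 3: top cell = '.' → open
col 4: top cell = '.' → open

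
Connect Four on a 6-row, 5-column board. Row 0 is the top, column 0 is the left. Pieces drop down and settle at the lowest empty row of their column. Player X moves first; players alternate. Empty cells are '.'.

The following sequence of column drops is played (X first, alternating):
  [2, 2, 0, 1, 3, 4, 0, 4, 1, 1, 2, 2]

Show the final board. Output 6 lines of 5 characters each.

Move 1: X drops in col 2, lands at row 5
Move 2: O drops in col 2, lands at row 4
Move 3: X drops in col 0, lands at row 5
Move 4: O drops in col 1, lands at row 5
Move 5: X drops in col 3, lands at row 5
Move 6: O drops in col 4, lands at row 5
Move 7: X drops in col 0, lands at row 4
Move 8: O drops in col 4, lands at row 4
Move 9: X drops in col 1, lands at row 4
Move 10: O drops in col 1, lands at row 3
Move 11: X drops in col 2, lands at row 3
Move 12: O drops in col 2, lands at row 2

Answer: .....
.....
..O..
.OX..
XXO.O
XOXXO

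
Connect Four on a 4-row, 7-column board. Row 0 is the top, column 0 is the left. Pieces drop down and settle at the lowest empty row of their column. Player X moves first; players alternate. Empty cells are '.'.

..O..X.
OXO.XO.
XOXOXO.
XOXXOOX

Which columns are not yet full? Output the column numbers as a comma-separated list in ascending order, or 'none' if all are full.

Answer: 0,1,3,4,6

Derivation:
col 0: top cell = '.' → open
col 1: top cell = '.' → open
col 2: top cell = 'O' → FULL
col 3: top cell = '.' → open
col 4: top cell = '.' → open
col 5: top cell = 'X' → FULL
col 6: top cell = '.' → open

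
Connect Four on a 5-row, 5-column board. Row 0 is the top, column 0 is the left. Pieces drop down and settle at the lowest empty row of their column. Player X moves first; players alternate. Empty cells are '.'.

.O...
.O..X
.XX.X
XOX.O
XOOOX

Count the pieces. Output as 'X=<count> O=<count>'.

X=8 O=7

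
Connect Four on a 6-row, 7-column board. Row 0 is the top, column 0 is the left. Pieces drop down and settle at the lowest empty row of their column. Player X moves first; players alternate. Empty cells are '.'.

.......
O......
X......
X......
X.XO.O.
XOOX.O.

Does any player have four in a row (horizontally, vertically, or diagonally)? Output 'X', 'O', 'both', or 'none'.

X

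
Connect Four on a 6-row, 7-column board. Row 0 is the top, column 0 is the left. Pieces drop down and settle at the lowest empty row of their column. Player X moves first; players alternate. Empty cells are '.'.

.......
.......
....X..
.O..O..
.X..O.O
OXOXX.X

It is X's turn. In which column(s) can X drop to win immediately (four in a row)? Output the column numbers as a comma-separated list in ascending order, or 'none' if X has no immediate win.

col 0: drop X → no win
col 1: drop X → no win
col 2: drop X → no win
col 3: drop X → no win
col 4: drop X → no win
col 5: drop X → WIN!
col 6: drop X → no win

Answer: 5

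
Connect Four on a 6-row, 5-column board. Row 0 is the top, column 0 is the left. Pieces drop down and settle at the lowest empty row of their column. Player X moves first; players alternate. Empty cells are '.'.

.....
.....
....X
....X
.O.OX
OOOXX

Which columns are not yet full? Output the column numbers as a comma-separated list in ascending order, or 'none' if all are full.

col 0: top cell = '.' → open
col 1: top cell = '.' → open
col 2: top cell = '.' → open
col 3: top cell = '.' → open
col 4: top cell = '.' → open

Answer: 0,1,2,3,4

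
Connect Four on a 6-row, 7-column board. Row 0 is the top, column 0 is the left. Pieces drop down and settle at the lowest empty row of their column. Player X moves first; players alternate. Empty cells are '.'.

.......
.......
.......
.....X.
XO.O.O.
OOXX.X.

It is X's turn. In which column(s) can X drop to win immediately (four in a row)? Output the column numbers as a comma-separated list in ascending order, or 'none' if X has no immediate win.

Answer: 4

Derivation:
col 0: drop X → no win
col 1: drop X → no win
col 2: drop X → no win
col 3: drop X → no win
col 4: drop X → WIN!
col 5: drop X → no win
col 6: drop X → no win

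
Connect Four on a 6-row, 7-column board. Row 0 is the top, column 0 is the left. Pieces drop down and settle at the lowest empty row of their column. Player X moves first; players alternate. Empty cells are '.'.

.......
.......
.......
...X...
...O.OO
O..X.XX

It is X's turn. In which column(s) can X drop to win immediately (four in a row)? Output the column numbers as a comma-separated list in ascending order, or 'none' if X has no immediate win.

col 0: drop X → no win
col 1: drop X → no win
col 2: drop X → no win
col 3: drop X → no win
col 4: drop X → WIN!
col 5: drop X → no win
col 6: drop X → no win

Answer: 4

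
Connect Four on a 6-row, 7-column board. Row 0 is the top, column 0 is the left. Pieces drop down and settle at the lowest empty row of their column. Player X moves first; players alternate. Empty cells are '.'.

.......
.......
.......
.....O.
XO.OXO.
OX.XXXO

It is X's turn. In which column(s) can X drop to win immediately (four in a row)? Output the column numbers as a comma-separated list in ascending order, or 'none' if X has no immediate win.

col 0: drop X → no win
col 1: drop X → no win
col 2: drop X → WIN!
col 3: drop X → no win
col 4: drop X → no win
col 5: drop X → no win
col 6: drop X → no win

Answer: 2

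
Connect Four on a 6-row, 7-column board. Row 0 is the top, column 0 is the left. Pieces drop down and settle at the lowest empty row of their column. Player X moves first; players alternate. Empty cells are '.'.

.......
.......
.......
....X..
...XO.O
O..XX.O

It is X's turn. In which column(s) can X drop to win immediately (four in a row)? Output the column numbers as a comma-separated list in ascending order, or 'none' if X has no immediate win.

col 0: drop X → no win
col 1: drop X → no win
col 2: drop X → no win
col 3: drop X → no win
col 4: drop X → no win
col 5: drop X → no win
col 6: drop X → no win

Answer: none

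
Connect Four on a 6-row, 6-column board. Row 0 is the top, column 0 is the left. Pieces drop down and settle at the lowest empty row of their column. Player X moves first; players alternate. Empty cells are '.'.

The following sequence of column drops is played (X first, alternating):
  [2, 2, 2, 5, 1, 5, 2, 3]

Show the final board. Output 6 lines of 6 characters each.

Answer: ......
......
..X...
..X...
..O..O
.XXO.O

Derivation:
Move 1: X drops in col 2, lands at row 5
Move 2: O drops in col 2, lands at row 4
Move 3: X drops in col 2, lands at row 3
Move 4: O drops in col 5, lands at row 5
Move 5: X drops in col 1, lands at row 5
Move 6: O drops in col 5, lands at row 4
Move 7: X drops in col 2, lands at row 2
Move 8: O drops in col 3, lands at row 5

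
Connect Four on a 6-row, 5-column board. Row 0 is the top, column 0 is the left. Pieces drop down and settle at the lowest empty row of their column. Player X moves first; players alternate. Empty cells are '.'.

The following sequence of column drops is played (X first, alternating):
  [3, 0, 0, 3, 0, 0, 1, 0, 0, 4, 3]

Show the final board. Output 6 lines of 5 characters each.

Move 1: X drops in col 3, lands at row 5
Move 2: O drops in col 0, lands at row 5
Move 3: X drops in col 0, lands at row 4
Move 4: O drops in col 3, lands at row 4
Move 5: X drops in col 0, lands at row 3
Move 6: O drops in col 0, lands at row 2
Move 7: X drops in col 1, lands at row 5
Move 8: O drops in col 0, lands at row 1
Move 9: X drops in col 0, lands at row 0
Move 10: O drops in col 4, lands at row 5
Move 11: X drops in col 3, lands at row 3

Answer: X....
O....
O....
X..X.
X..O.
OX.XO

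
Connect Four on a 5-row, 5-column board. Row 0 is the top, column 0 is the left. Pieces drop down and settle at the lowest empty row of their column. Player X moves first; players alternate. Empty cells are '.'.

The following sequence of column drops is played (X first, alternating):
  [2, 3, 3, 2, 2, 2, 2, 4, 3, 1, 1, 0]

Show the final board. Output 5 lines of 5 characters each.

Move 1: X drops in col 2, lands at row 4
Move 2: O drops in col 3, lands at row 4
Move 3: X drops in col 3, lands at row 3
Move 4: O drops in col 2, lands at row 3
Move 5: X drops in col 2, lands at row 2
Move 6: O drops in col 2, lands at row 1
Move 7: X drops in col 2, lands at row 0
Move 8: O drops in col 4, lands at row 4
Move 9: X drops in col 3, lands at row 2
Move 10: O drops in col 1, lands at row 4
Move 11: X drops in col 1, lands at row 3
Move 12: O drops in col 0, lands at row 4

Answer: ..X..
..O..
..XX.
.XOX.
OOXOO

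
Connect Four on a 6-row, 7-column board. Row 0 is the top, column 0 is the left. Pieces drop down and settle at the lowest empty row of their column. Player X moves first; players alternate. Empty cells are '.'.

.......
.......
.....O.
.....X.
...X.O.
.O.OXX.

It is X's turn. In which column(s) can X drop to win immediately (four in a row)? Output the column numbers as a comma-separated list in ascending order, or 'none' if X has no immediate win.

Answer: none

Derivation:
col 0: drop X → no win
col 1: drop X → no win
col 2: drop X → no win
col 3: drop X → no win
col 4: drop X → no win
col 5: drop X → no win
col 6: drop X → no win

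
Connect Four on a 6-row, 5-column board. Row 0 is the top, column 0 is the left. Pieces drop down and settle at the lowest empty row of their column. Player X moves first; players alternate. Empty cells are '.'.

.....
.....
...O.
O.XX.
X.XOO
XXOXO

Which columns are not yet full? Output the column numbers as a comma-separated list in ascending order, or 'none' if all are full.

Answer: 0,1,2,3,4

Derivation:
col 0: top cell = '.' → open
col 1: top cell = '.' → open
col 2: top cell = '.' → open
col 3: top cell = '.' → open
col 4: top cell = '.' → open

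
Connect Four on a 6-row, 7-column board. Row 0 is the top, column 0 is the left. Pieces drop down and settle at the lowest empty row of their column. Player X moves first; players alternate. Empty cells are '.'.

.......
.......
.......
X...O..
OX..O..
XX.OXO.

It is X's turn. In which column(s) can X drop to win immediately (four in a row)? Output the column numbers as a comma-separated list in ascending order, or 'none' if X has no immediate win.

Answer: none

Derivation:
col 0: drop X → no win
col 1: drop X → no win
col 2: drop X → no win
col 3: drop X → no win
col 4: drop X → no win
col 5: drop X → no win
col 6: drop X → no win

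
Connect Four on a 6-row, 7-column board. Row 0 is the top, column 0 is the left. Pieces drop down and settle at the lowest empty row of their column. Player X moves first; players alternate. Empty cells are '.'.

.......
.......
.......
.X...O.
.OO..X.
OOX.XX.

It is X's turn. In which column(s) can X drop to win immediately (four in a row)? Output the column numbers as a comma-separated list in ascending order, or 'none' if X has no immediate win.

Answer: 3

Derivation:
col 0: drop X → no win
col 1: drop X → no win
col 2: drop X → no win
col 3: drop X → WIN!
col 4: drop X → no win
col 5: drop X → no win
col 6: drop X → no win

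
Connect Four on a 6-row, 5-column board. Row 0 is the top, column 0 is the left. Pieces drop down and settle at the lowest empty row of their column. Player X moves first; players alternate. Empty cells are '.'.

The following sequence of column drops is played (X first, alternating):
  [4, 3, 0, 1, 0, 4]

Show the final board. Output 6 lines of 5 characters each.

Answer: .....
.....
.....
.....
X...O
XO.OX

Derivation:
Move 1: X drops in col 4, lands at row 5
Move 2: O drops in col 3, lands at row 5
Move 3: X drops in col 0, lands at row 5
Move 4: O drops in col 1, lands at row 5
Move 5: X drops in col 0, lands at row 4
Move 6: O drops in col 4, lands at row 4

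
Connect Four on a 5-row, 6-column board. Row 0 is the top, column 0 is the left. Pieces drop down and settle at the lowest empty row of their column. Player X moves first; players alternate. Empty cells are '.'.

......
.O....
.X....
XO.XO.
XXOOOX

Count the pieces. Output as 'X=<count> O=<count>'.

X=6 O=6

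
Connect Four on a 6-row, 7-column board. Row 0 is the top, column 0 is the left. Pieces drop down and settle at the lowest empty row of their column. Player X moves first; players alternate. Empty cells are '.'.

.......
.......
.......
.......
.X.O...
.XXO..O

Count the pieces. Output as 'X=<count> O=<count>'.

X=3 O=3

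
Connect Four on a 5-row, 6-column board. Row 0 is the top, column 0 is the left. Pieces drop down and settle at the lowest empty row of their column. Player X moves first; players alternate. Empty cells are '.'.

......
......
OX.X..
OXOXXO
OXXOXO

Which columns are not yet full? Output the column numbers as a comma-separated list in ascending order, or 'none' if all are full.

Answer: 0,1,2,3,4,5

Derivation:
col 0: top cell = '.' → open
col 1: top cell = '.' → open
col 2: top cell = '.' → open
col 3: top cell = '.' → open
col 4: top cell = '.' → open
col 5: top cell = '.' → open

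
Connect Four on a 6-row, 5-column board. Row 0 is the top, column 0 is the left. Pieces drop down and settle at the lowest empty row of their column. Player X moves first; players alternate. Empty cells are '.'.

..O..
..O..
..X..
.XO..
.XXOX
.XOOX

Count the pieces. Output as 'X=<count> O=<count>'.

X=7 O=6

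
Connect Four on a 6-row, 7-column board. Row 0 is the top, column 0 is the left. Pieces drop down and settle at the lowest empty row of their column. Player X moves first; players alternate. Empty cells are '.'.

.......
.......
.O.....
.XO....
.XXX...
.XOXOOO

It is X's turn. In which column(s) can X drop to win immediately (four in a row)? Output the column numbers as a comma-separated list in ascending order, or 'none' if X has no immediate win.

Answer: 4

Derivation:
col 0: drop X → no win
col 1: drop X → no win
col 2: drop X → no win
col 3: drop X → no win
col 4: drop X → WIN!
col 5: drop X → no win
col 6: drop X → no win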